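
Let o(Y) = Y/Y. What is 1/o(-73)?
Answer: 1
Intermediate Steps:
o(Y) = 1
1/o(-73) = 1/1 = 1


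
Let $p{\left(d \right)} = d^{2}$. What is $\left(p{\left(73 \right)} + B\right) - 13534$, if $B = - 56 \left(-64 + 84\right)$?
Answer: $-9325$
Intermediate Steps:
$B = -1120$ ($B = \left(-56\right) 20 = -1120$)
$\left(p{\left(73 \right)} + B\right) - 13534 = \left(73^{2} - 1120\right) - 13534 = \left(5329 - 1120\right) - 13534 = 4209 - 13534 = -9325$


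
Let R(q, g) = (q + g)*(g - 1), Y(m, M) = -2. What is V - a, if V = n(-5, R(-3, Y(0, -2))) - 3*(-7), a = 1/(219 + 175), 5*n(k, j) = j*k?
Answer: 2363/394 ≈ 5.9975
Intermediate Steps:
R(q, g) = (-1 + g)*(g + q) (R(q, g) = (g + q)*(-1 + g) = (-1 + g)*(g + q))
n(k, j) = j*k/5 (n(k, j) = (j*k)/5 = j*k/5)
a = 1/394 ≈ 0.0025381
V = 6 (V = (1/5)*((-2)**2 - 1*(-2) - 1*(-3) - 2*(-3))*(-5) - 3*(-7) = (1/5)*(4 + 2 + 3 + 6)*(-5) - 1*(-21) = (1/5)*15*(-5) + 21 = -15 + 21 = 6)
V - a = 6 - 1*1/394 = 6 - 1/394 = 2363/394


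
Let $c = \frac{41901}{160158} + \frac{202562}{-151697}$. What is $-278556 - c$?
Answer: $- \frac{2255875968252419}{8098496042} \approx -2.7856 \cdot 10^{5}$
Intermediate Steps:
$c = - \frac{8695222933}{8098496042}$ ($c = 41901 \cdot \frac{1}{160158} + 202562 \left(- \frac{1}{151697}\right) = \frac{13967}{53386} - \frac{202562}{151697} = - \frac{8695222933}{8098496042} \approx -1.0737$)
$-278556 - c = -278556 - - \frac{8695222933}{8098496042} = -278556 + \frac{8695222933}{8098496042} = - \frac{2255875968252419}{8098496042}$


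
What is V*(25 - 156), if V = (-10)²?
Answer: -13100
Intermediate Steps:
V = 100
V*(25 - 156) = 100*(25 - 156) = 100*(-131) = -13100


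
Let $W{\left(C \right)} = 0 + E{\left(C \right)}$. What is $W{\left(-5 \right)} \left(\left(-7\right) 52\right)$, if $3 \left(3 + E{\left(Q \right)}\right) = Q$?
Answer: $\frac{5096}{3} \approx 1698.7$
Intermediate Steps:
$E{\left(Q \right)} = -3 + \frac{Q}{3}$
$W{\left(C \right)} = -3 + \frac{C}{3}$ ($W{\left(C \right)} = 0 + \left(-3 + \frac{C}{3}\right) = -3 + \frac{C}{3}$)
$W{\left(-5 \right)} \left(\left(-7\right) 52\right) = \left(-3 + \frac{1}{3} \left(-5\right)\right) \left(\left(-7\right) 52\right) = \left(-3 - \frac{5}{3}\right) \left(-364\right) = \left(- \frac{14}{3}\right) \left(-364\right) = \frac{5096}{3}$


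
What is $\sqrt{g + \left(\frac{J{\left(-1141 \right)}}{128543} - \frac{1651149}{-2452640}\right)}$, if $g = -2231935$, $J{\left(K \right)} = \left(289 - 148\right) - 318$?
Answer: $\frac{11 i \sqrt{114588368391592687531304110}}{78817425880} \approx 1494.0 i$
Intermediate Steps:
$J{\left(K \right)} = -177$ ($J{\left(K \right)} = 141 - 318 = -177$)
$\sqrt{g + \left(\frac{J{\left(-1141 \right)}}{128543} - \frac{1651149}{-2452640}\right)} = \sqrt{-2231935 - \left(- \frac{1651149}{2452640} + \frac{177}{128543}\right)} = \sqrt{-2231935 - - \frac{211809528627}{315269703520}} = \sqrt{-2231935 + \left(- \frac{177}{128543} + \frac{1651149}{2452640}\right)} = \sqrt{-2231935 + \frac{211809528627}{315269703520}} = \sqrt{- \frac{703661273916382573}{315269703520}} = \frac{11 i \sqrt{114588368391592687531304110}}{78817425880}$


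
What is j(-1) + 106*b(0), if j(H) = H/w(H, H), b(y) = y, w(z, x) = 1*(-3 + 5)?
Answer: -½ ≈ -0.50000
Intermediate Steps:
w(z, x) = 2 (w(z, x) = 1*2 = 2)
j(H) = H/2
j(-1) + 106*b(0) = (½)*(-1) + 106*0 = -½ + 0 = -½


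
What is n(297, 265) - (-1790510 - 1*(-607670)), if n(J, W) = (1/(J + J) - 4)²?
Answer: 417354174865/352836 ≈ 1.1829e+6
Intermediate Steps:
n(J, W) = (-4 + 1/(2*J))² (n(J, W) = (1/(2*J) - 4)² = (-4 + 1/(2*J))²)
n(297, 265) - (-1790510 - 1*(-607670)) = (¼)*(-1 + 8*297)²/297² - (-1790510 - 1*(-607670)) = (¼)*(1/88209)*(-1 + 2376)² - (-1790510 + 607670) = (¼)*(1/88209)*2375² - 1*(-1182840) = (¼)*(1/88209)*5640625 + 1182840 = 5640625/352836 + 1182840 = 417354174865/352836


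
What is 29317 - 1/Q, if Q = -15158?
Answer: 444387087/15158 ≈ 29317.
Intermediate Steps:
29317 - 1/Q = 29317 - 1/(-15158) = 29317 - 1*(-1/15158) = 29317 + 1/15158 = 444387087/15158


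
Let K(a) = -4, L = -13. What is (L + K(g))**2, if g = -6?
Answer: 289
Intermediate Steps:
(L + K(g))**2 = (-13 - 4)**2 = (-17)**2 = 289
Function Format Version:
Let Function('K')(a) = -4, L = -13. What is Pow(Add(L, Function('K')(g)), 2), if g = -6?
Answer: 289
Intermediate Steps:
Pow(Add(L, Function('K')(g)), 2) = Pow(Add(-13, -4), 2) = Pow(-17, 2) = 289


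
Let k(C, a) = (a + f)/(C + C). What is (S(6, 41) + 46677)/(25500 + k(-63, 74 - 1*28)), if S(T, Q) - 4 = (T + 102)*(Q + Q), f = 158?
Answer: 1166277/535466 ≈ 2.1781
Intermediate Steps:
k(C, a) = (158 + a)/(2*C) (k(C, a) = (a + 158)/(C + C) = (158 + a)/((2*C)) = (158 + a)*(1/(2*C)) = (158 + a)/(2*C))
S(T, Q) = 4 + 2*Q*(102 + T) (S(T, Q) = 4 + (T + 102)*(Q + Q) = 4 + (102 + T)*(2*Q) = 4 + 2*Q*(102 + T))
(S(6, 41) + 46677)/(25500 + k(-63, 74 - 1*28)) = ((4 + 204*41 + 2*41*6) + 46677)/(25500 + (½)*(158 + (74 - 1*28))/(-63)) = ((4 + 8364 + 492) + 46677)/(25500 + (½)*(-1/63)*(158 + (74 - 28))) = (8860 + 46677)/(25500 + (½)*(-1/63)*(158 + 46)) = 55537/(25500 + (½)*(-1/63)*204) = 55537/(25500 - 34/21) = 55537/(535466/21) = 55537*(21/535466) = 1166277/535466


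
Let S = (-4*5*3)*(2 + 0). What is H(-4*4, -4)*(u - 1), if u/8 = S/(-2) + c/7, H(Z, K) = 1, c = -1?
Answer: 3345/7 ≈ 477.86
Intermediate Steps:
S = -120 (S = -20*3*2 = -60*2 = -120)
u = 3352/7 (u = 8*(-120/(-2) - 1/7) = 8*(-120*(-1/2) - 1*1/7) = 8*(60 - 1/7) = 8*(419/7) = 3352/7 ≈ 478.86)
H(-4*4, -4)*(u - 1) = 1*(3352/7 - 1) = 1*(3345/7) = 3345/7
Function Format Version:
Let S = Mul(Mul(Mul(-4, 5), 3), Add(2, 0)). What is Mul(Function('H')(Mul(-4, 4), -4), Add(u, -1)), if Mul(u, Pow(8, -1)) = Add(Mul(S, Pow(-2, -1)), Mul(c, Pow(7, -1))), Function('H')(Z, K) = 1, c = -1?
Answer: Rational(3345, 7) ≈ 477.86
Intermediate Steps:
S = -120 (S = Mul(Mul(-20, 3), 2) = Mul(-60, 2) = -120)
u = Rational(3352, 7) (u = Mul(8, Add(Mul(-120, Pow(-2, -1)), Mul(-1, Pow(7, -1)))) = Mul(8, Add(Mul(-120, Rational(-1, 2)), Mul(-1, Rational(1, 7)))) = Mul(8, Add(60, Rational(-1, 7))) = Mul(8, Rational(419, 7)) = Rational(3352, 7) ≈ 478.86)
Mul(Function('H')(Mul(-4, 4), -4), Add(u, -1)) = Mul(1, Add(Rational(3352, 7), -1)) = Mul(1, Rational(3345, 7)) = Rational(3345, 7)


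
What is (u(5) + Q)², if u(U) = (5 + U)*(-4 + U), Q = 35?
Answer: 2025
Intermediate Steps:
u(U) = (-4 + U)*(5 + U)
(u(5) + Q)² = ((-20 + 5 + 5²) + 35)² = ((-20 + 5 + 25) + 35)² = (10 + 35)² = 45² = 2025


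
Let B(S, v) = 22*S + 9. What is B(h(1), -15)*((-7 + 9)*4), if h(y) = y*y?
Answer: 248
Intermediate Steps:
h(y) = y**2
B(S, v) = 9 + 22*S
B(h(1), -15)*((-7 + 9)*4) = (9 + 22*1**2)*((-7 + 9)*4) = (9 + 22*1)*(2*4) = (9 + 22)*8 = 31*8 = 248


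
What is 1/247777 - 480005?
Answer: -118934198884/247777 ≈ -4.8001e+5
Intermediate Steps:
1/247777 - 480005 = -118934198884/247777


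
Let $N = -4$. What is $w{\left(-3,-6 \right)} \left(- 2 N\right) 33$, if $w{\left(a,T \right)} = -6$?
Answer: $-1584$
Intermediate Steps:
$w{\left(-3,-6 \right)} \left(- 2 N\right) 33 = - 6 \left(\left(-2\right) \left(-4\right)\right) 33 = \left(-6\right) 8 \cdot 33 = \left(-48\right) 33 = -1584$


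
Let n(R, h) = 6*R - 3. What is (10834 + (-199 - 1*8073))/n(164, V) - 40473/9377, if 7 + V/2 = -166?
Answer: -5226713/3066279 ≈ -1.7046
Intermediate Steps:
V = -346 (V = -14 + 2*(-166) = -14 - 332 = -346)
n(R, h) = -3 + 6*R
(10834 + (-199 - 1*8073))/n(164, V) - 40473/9377 = (10834 + (-199 - 1*8073))/(-3 + 6*164) - 40473/9377 = (10834 + (-199 - 8073))/(-3 + 984) - 40473*1/9377 = (10834 - 8272)/981 - 40473/9377 = 2562*(1/981) - 40473/9377 = 854/327 - 40473/9377 = -5226713/3066279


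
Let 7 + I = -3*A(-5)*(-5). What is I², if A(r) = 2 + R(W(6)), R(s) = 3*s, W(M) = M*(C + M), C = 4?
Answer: 7414729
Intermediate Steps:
W(M) = M*(4 + M)
A(r) = 182 (A(r) = 2 + 3*(6*(4 + 6)) = 2 + 3*(6*10) = 2 + 3*60 = 2 + 180 = 182)
I = 2723 (I = -7 - 3*182*(-5) = -7 - 546*(-5) = -7 + 2730 = 2723)
I² = 2723² = 7414729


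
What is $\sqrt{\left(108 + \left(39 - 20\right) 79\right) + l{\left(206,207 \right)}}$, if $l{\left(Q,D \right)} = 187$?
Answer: $2 \sqrt{449} \approx 42.379$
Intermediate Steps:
$\sqrt{\left(108 + \left(39 - 20\right) 79\right) + l{\left(206,207 \right)}} = \sqrt{\left(108 + \left(39 - 20\right) 79\right) + 187} = \sqrt{\left(108 + 19 \cdot 79\right) + 187} = \sqrt{\left(108 + 1501\right) + 187} = \sqrt{1609 + 187} = \sqrt{1796} = 2 \sqrt{449}$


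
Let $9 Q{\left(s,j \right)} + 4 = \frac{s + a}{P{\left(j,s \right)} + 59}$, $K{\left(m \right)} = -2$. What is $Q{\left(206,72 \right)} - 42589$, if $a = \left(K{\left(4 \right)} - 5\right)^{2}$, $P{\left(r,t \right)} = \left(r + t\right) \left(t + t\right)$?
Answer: $- \frac{8784967244}{206271} \approx -42589.0$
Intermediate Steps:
$P{\left(r,t \right)} = 2 t \left(r + t\right)$ ($P{\left(r,t \right)} = \left(r + t\right) 2 t = 2 t \left(r + t\right)$)
$a = 49$ ($a = \left(-2 - 5\right)^{2} = \left(-7\right)^{2} = 49$)
$Q{\left(s,j \right)} = - \frac{4}{9} + \frac{49 + s}{9 \left(59 + 2 s \left(j + s\right)\right)}$ ($Q{\left(s,j \right)} = - \frac{4}{9} + \frac{\left(s + 49\right) \frac{1}{2 s \left(j + s\right) + 59}}{9} = - \frac{4}{9} + \frac{\left(49 + s\right) \frac{1}{59 + 2 s \left(j + s\right)}}{9} = - \frac{4}{9} + \frac{\frac{1}{59 + 2 s \left(j + s\right)} \left(49 + s\right)}{9} = - \frac{4}{9} + \frac{49 + s}{9 \left(59 + 2 s \left(j + s\right)\right)}$)
$Q{\left(206,72 \right)} - 42589 = \frac{-187 + 206 - 1648 \left(72 + 206\right)}{9 \left(59 + 2 \cdot 206 \left(72 + 206\right)\right)} - 42589 = \frac{-187 + 206 - 1648 \cdot 278}{9 \left(59 + 2 \cdot 206 \cdot 278\right)} - 42589 = \frac{-187 + 206 - 458144}{9 \left(59 + 114536\right)} - 42589 = \frac{1}{9} \cdot \frac{1}{114595} \left(-458125\right) - 42589 = - \frac{91625}{206271} - 42589 = - \frac{8784967244}{206271}$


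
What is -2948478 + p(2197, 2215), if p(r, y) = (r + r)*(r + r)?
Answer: 16358758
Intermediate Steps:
p(r, y) = 4*r² (p(r, y) = (2*r)*(2*r) = 4*r²)
-2948478 + p(2197, 2215) = -2948478 + 4*2197² = -2948478 + 4*4826809 = -2948478 + 19307236 = 16358758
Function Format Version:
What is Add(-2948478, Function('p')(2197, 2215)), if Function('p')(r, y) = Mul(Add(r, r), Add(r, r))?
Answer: 16358758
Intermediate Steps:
Function('p')(r, y) = Mul(4, Pow(r, 2)) (Function('p')(r, y) = Mul(Mul(2, r), Mul(2, r)) = Mul(4, Pow(r, 2)))
Add(-2948478, Function('p')(2197, 2215)) = Add(-2948478, Mul(4, Pow(2197, 2))) = Add(-2948478, Mul(4, 4826809)) = Add(-2948478, 19307236) = 16358758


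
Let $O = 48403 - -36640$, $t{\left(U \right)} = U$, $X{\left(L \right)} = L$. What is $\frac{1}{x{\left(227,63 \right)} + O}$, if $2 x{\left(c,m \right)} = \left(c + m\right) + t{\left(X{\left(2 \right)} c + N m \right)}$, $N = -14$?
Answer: $\frac{1}{84974} \approx 1.1768 \cdot 10^{-5}$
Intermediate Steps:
$x{\left(c,m \right)} = - \frac{13 m}{2} + \frac{3 c}{2}$ ($x{\left(c,m \right)} = \frac{\left(c + m\right) + \left(2 c - 14 m\right)}{2} = \frac{\left(c + m\right) + \left(- 14 m + 2 c\right)}{2} = \frac{- 13 m + 3 c}{2} = - \frac{13 m}{2} + \frac{3 c}{2}$)
$O = 85043$ ($O = 48403 + 36640 = 85043$)
$\frac{1}{x{\left(227,63 \right)} + O} = \frac{1}{\left(\left(- \frac{13}{2}\right) 63 + \frac{3}{2} \cdot 227\right) + 85043} = \frac{1}{\left(- \frac{819}{2} + \frac{681}{2}\right) + 85043} = \frac{1}{-69 + 85043} = \frac{1}{84974}$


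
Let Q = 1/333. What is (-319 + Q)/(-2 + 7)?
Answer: -106226/1665 ≈ -63.799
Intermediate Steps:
Q = 1/333 ≈ 0.0030030
(-319 + Q)/(-2 + 7) = (-319 + 1/333)/(-2 + 7) = -106226/333/5 = -106226/333*1/5 = -106226/1665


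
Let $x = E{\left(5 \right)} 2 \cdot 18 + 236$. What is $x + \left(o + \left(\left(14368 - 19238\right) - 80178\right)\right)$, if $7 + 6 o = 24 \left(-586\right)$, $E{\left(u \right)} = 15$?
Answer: $- \frac{519703}{6} \approx -86617.0$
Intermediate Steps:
$o = - \frac{14071}{6}$ ($o = - \frac{7}{6} + \frac{24 \left(-586\right)}{6} = - \frac{7}{6} + \frac{1}{6} \left(-14064\right) = - \frac{7}{6} - 2344 = - \frac{14071}{6} \approx -2345.2$)
$x = 776$ ($x = 15 \cdot 2 \cdot 18 + 236 = 15 \cdot 36 + 236 = 540 + 236 = 776$)
$x + \left(o + \left(\left(14368 - 19238\right) - 80178\right)\right) = 776 + \left(- \frac{14071}{6} + \left(\left(14368 - 19238\right) - 80178\right)\right) = 776 - \frac{524359}{6} = - \frac{519703}{6}$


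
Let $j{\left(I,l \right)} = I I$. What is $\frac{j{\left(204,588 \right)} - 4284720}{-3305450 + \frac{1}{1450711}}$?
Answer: $\frac{6155517646944}{4795252674949} \approx 1.2837$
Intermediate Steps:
$j{\left(I,l \right)} = I^{2}$
$\frac{j{\left(204,588 \right)} - 4284720}{-3305450 + \frac{1}{1450711}} = \frac{204^{2} - 4284720}{-3305450 + \frac{1}{1450711}} = \frac{41616 - 4284720}{-3305450 + \frac{1}{1450711}} = - \frac{4243104}{- \frac{4795252674949}{1450711}} = \left(-4243104\right) \left(- \frac{1450711}{4795252674949}\right) = \frac{6155517646944}{4795252674949}$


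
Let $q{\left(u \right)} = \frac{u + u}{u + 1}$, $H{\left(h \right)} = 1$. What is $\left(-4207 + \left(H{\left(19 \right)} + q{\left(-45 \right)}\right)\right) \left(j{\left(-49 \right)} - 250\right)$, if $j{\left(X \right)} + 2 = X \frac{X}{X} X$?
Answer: $- \frac{198754563}{22} \approx -9.0343 \cdot 10^{6}$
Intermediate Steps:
$j{\left(X \right)} = -2 + X^{2}$ ($j{\left(X \right)} = -2 + X \frac{X}{X} X = -2 + X 1 X = -2 + X X = -2 + X^{2}$)
$q{\left(u \right)} = \frac{2 u}{1 + u}$
$\left(-4207 + \left(H{\left(19 \right)} + q{\left(-45 \right)}\right)\right) \left(j{\left(-49 \right)} - 250\right) = \left(-4207 + \left(1 + 2 \left(-45\right) \frac{1}{1 - 45}\right)\right) \left(\left(-2 + \left(-49\right)^{2}\right) - 250\right) = \left(-4207 + \left(1 + 2 \left(-45\right) \frac{1}{-44}\right)\right) \left(\left(-2 + 2401\right) - 250\right) = \left(-4207 + \left(1 + 2 \left(-45\right) \left(- \frac{1}{44}\right)\right)\right) \left(2399 - 250\right) = \left(-4207 + \left(1 + \frac{45}{22}\right)\right) 2149 = \left(-4207 + \frac{67}{22}\right) 2149 = \left(- \frac{92487}{22}\right) 2149 = - \frac{198754563}{22}$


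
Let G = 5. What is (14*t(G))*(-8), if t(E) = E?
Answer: -560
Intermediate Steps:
(14*t(G))*(-8) = (14*5)*(-8) = 70*(-8) = -560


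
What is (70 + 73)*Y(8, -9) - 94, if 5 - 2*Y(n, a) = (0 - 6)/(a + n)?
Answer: -331/2 ≈ -165.50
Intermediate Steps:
Y(n, a) = 5/2 + 3/(a + n) (Y(n, a) = 5/2 - (0 - 6)/(2*(a + n)) = 5/2 - (-3)/(a + n) = 5/2 + 3/(a + n))
(70 + 73)*Y(8, -9) - 94 = (70 + 73)*((6 + 5*(-9) + 5*8)/(2*(-9 + 8))) - 94 = 143*((½)*(6 - 45 + 40)/(-1)) - 94 = 143*((½)*(-1)*1) - 94 = 143*(-½) - 94 = -143/2 - 94 = -331/2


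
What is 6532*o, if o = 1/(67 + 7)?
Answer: 3266/37 ≈ 88.270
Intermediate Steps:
o = 1/74 ≈ 0.013514
6532*o = 6532*(1/74) = 3266/37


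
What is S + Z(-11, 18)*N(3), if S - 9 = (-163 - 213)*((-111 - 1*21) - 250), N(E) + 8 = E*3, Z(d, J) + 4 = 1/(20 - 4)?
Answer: 2298193/16 ≈ 1.4364e+5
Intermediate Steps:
Z(d, J) = -63/16 (Z(d, J) = -4 + 1/(20 - 4) = -4 + 1/16 = -63/16)
N(E) = -8 + 3*E (N(E) = -8 + E*3 = -8 + 3*E)
S = 143641 (S = 9 + (-163 - 213)*((-111 - 1*21) - 250) = 9 - 376*((-111 - 21) - 250) = 9 - 376*(-132 - 250) = 9 - 376*(-382) = 9 + 143632 = 143641)
S + Z(-11, 18)*N(3) = 143641 - 63*(-8 + 3*3)/16 = 143641 - 63*(-8 + 9)/16 = 143641 - 63/16*1 = 143641 - 63/16 = 2298193/16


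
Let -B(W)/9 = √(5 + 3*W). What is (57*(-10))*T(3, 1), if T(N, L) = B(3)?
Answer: 5130*√14 ≈ 19195.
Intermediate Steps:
B(W) = -9*√(5 + 3*W)
T(N, L) = -9*√14 (T(N, L) = -9*√(5 + 3*3) = -9*√(5 + 9) = -9*√14)
(57*(-10))*T(3, 1) = (57*(-10))*(-9*√14) = -(-5130)*√14 = 5130*√14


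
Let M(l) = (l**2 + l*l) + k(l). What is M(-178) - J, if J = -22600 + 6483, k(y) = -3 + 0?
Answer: 79482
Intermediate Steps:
k(y) = -3
J = -16117
M(l) = -3 + 2*l**2 (M(l) = (l**2 + l*l) - 3 = (l**2 + l**2) - 3 = 2*l**2 - 3 = -3 + 2*l**2)
M(-178) - J = (-3 + 2*(-178)**2) - 1*(-16117) = (-3 + 2*31684) + 16117 = (-3 + 63368) + 16117 = 63365 + 16117 = 79482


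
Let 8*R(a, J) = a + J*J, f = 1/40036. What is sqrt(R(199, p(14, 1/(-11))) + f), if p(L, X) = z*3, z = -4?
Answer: sqrt(68723575602)/40036 ≈ 6.5479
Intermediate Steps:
p(L, X) = -12 (p(L, X) = -4*3 = -12)
f = 1/40036 ≈ 2.4978e-5
R(a, J) = a/8 + J**2/8 (R(a, J) = (a + J*J)/8 = (a + J**2)/8 = a/8 + J**2/8)
sqrt(R(199, p(14, 1/(-11))) + f) = sqrt(((1/8)*199 + (1/8)*(-12)**2) + 1/40036) = sqrt((199/8 + (1/8)*144) + 1/40036) = sqrt((199/8 + 18) + 1/40036) = sqrt(343/8 + 1/40036) = sqrt(3433089/80072) = sqrt(68723575602)/40036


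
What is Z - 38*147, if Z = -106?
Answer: -5692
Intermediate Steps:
Z - 38*147 = -106 - 38*147 = -106 - 5586 = -5692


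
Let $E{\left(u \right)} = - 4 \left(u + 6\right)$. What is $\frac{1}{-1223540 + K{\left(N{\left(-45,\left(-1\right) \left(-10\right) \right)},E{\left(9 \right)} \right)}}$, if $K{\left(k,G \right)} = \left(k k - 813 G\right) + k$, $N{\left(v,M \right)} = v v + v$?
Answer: $\frac{1}{2747620} \approx 3.6395 \cdot 10^{-7}$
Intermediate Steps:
$E{\left(u \right)} = -24 - 4 u$ ($E{\left(u \right)} = - 4 \left(6 + u\right) = -24 - 4 u$)
$N{\left(v,M \right)} = v + v^{2}$ ($N{\left(v,M \right)} = v^{2} + v = v + v^{2}$)
$K{\left(k,G \right)} = k + k^{2} - 813 G$ ($K{\left(k,G \right)} = \left(k^{2} - 813 G\right) + k = k + k^{2} - 813 G$)
$\frac{1}{-1223540 + K{\left(N{\left(-45,\left(-1\right) \left(-10\right) \right)},E{\left(9 \right)} \right)}} = \frac{1}{-1223540 - \left(- 2025 \left(1 - 45\right)^{2} + 45 \left(1 - 45\right) + 813 \left(-24 - 36\right)\right)} = \frac{1}{-1223540 - \left(-1980 - 3920400 + 813 \left(-24 - 36\right)\right)} = \frac{1}{-1223540 + \left(1980 + 1980^{2} - -48780\right)} = \frac{1}{-1223540 + \left(1980 + 3920400 + 48780\right)} = \frac{1}{-1223540 + 3971160} = \frac{1}{2747620}$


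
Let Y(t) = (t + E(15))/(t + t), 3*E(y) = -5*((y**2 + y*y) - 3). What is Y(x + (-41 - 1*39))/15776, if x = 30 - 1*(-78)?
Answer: -717/883456 ≈ -0.00081159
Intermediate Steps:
E(y) = 5 - 10*y**2/3 (E(y) = (-5*((y**2 + y*y) - 3))/3 = (-5*((y**2 + y**2) - 3))/3 = (-5*(2*y**2 - 3))/3 = (-5*(-3 + 2*y**2))/3 = (15 - 10*y**2)/3 = 5 - 10*y**2/3)
x = 108 (x = 30 + 78 = 108)
Y(t) = (-745 + t)/(2*t) (Y(t) = (t + (5 - 10/3*15**2))/(t + t) = (t + (5 - 10/3*225))/((2*t)) = (t + (5 - 750))*(1/(2*t)) = (t - 745)*(1/(2*t)) = (-745 + t)*(1/(2*t)) = (-745 + t)/(2*t))
Y(x + (-41 - 1*39))/15776 = ((-745 + (108 + (-41 - 1*39)))/(2*(108 + (-41 - 1*39))))/15776 = ((-745 + (108 + (-41 - 39)))/(2*(108 + (-41 - 39))))*(1/15776) = ((-745 + (108 - 80))/(2*(108 - 80)))*(1/15776) = ((1/2)*(-745 + 28)/28)*(1/15776) = ((1/2)*(1/28)*(-717))*(1/15776) = -717/56*1/15776 = -717/883456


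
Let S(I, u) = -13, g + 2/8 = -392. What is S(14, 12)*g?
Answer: 20397/4 ≈ 5099.3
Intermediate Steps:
g = -1569/4 (g = -¼ - 392 = -1569/4 ≈ -392.25)
S(14, 12)*g = -13*(-1569/4) = 20397/4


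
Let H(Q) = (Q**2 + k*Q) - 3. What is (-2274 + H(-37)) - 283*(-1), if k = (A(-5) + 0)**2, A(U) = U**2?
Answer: -23750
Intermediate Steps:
k = 625 (k = ((-5)**2 + 0)**2 = (25 + 0)**2 = 25**2 = 625)
H(Q) = -3 + Q**2 + 625*Q (H(Q) = (Q**2 + 625*Q) - 3 = -3 + Q**2 + 625*Q)
(-2274 + H(-37)) - 283*(-1) = (-2274 + (-3 + (-37)**2 + 625*(-37))) - 283*(-1) = (-2274 + (-3 + 1369 - 23125)) - 1*(-283) = (-2274 - 21759) + 283 = -24033 + 283 = -23750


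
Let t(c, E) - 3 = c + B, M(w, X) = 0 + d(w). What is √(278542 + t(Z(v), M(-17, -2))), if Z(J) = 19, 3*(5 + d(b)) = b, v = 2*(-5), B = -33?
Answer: √278531 ≈ 527.76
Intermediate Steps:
v = -10
d(b) = -5 + b/3
M(w, X) = -5 + w/3 (M(w, X) = 0 + (-5 + w/3) = -5 + w/3)
t(c, E) = -30 + c (t(c, E) = 3 + (c - 33) = 3 + (-33 + c) = -30 + c)
√(278542 + t(Z(v), M(-17, -2))) = √(278542 + (-30 + 19)) = √(278542 - 11) = √278531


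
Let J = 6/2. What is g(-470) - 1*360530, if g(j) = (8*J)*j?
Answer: -371810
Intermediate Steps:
J = 3 (J = 6*(1/2) = 3)
g(j) = 24*j (g(j) = (8*3)*j = 24*j)
g(-470) - 1*360530 = 24*(-470) - 1*360530 = -11280 - 360530 = -371810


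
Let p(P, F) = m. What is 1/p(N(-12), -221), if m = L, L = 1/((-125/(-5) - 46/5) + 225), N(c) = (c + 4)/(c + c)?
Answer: 1204/5 ≈ 240.80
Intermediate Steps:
N(c) = (4 + c)/(2*c) (N(c) = (4 + c)/((2*c)) = (4 + c)*(1/(2*c)) = (4 + c)/(2*c))
L = 5/1204 (L = 1/((-125*(-1/5) - 46*1/5) + 225) = 1/((25 - 46/5) + 225) = 1/(79/5 + 225) = 1/(1204/5) = 5/1204 ≈ 0.0041528)
m = 5/1204 ≈ 0.0041528
p(P, F) = 5/1204
1/p(N(-12), -221) = 1/(5/1204) = 1204/5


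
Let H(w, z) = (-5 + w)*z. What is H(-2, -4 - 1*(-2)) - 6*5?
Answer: -16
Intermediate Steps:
H(w, z) = z*(-5 + w)
H(-2, -4 - 1*(-2)) - 6*5 = (-4 - 1*(-2))*(-5 - 2) - 6*5 = (-4 + 2)*(-7) - 30 = -2*(-7) - 30 = 14 - 30 = -16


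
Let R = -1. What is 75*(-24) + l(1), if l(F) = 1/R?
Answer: -1801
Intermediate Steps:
l(F) = -1 (l(F) = 1/(-1) = -1)
75*(-24) + l(1) = 75*(-24) - 1 = -1800 - 1 = -1801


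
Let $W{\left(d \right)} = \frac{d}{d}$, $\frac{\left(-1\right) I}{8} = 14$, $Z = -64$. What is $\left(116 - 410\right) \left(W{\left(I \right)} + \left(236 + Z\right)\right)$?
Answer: $-50862$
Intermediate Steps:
$I = -112$ ($I = \left(-8\right) 14 = -112$)
$W{\left(d \right)} = 1$
$\left(116 - 410\right) \left(W{\left(I \right)} + \left(236 + Z\right)\right) = \left(116 - 410\right) \left(1 + \left(236 - 64\right)\right) = - 294 \left(1 + 172\right) = \left(-294\right) 173 = -50862$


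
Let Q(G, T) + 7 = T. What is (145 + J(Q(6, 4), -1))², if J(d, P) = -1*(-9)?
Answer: 23716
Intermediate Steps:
Q(G, T) = -7 + T
J(d, P) = 9
(145 + J(Q(6, 4), -1))² = (145 + 9)² = 154² = 23716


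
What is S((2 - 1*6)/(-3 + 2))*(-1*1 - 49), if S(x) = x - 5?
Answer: 50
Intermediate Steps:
S(x) = -5 + x
S((2 - 1*6)/(-3 + 2))*(-1*1 - 49) = (-5 + (2 - 1*6)/(-3 + 2))*(-1*1 - 49) = (-5 + (2 - 6)/(-1))*(-1 - 49) = (-5 - 4*(-1))*(-50) = (-5 + 4)*(-50) = -1*(-50) = 50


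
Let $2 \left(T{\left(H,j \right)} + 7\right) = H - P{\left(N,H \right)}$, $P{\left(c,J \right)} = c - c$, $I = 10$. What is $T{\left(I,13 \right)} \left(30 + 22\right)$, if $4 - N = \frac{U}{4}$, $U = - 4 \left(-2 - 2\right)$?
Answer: $-104$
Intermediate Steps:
$U = 16$ ($U = \left(-4\right) \left(-4\right) = 16$)
$N = 0$ ($N = 4 - \frac{16}{4} = 4 - 16 \cdot \frac{1}{4} = 4 - 4 = 0$)
$P{\left(c,J \right)} = 0$
$T{\left(H,j \right)} = -7 + \frac{H}{2}$ ($T{\left(H,j \right)} = -7 + \frac{H - 0}{2} = -7 + \frac{H + 0}{2} = -7 + \frac{H}{2}$)
$T{\left(I,13 \right)} \left(30 + 22\right) = \left(-7 + \frac{1}{2} \cdot 10\right) \left(30 + 22\right) = \left(-7 + 5\right) 52 = \left(-2\right) 52 = -104$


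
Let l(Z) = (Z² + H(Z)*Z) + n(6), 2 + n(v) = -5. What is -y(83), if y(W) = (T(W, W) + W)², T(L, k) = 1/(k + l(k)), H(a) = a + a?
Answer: -2964147588900/430272049 ≈ -6889.0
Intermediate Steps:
H(a) = 2*a
n(v) = -7 (n(v) = -2 - 5 = -7)
l(Z) = -7 + 3*Z² (l(Z) = (Z² + (2*Z)*Z) - 7 = (Z² + 2*Z²) - 7 = 3*Z² - 7 = -7 + 3*Z²)
T(L, k) = 1/(-7 + k + 3*k²) (T(L, k) = 1/(k + (-7 + 3*k²)) = 1/(-7 + k + 3*k²))
y(W) = (W + 1/(-7 + W + 3*W²))² (y(W) = (1/(-7 + W + 3*W²) + W)² = (W + 1/(-7 + W + 3*W²))²)
-y(83) = -(1 + 83*(-7 + 83 + 3*83²))²/(-7 + 83 + 3*83²)² = -(1 + 83*(-7 + 83 + 3*6889))²/(-7 + 83 + 3*6889)² = -(1 + 83*(-7 + 83 + 20667))²/(-7 + 83 + 20667)² = -(1 + 83*20743)²/20743² = -(1 + 1721669)²/430272049 = -1721670²/430272049 = -2964147588900/430272049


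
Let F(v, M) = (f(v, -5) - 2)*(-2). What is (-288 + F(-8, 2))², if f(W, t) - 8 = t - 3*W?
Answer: 114244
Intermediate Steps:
f(W, t) = 8 + t - 3*W (f(W, t) = 8 + (t - 3*W) = 8 + t - 3*W)
F(v, M) = -2 + 6*v (F(v, M) = ((8 - 5 - 3*v) - 2)*(-2) = ((3 - 3*v) - 2)*(-2) = (1 - 3*v)*(-2) = -2 + 6*v)
(-288 + F(-8, 2))² = (-288 + (-2 + 6*(-8)))² = (-288 + (-2 - 48))² = (-288 - 50)² = (-338)² = 114244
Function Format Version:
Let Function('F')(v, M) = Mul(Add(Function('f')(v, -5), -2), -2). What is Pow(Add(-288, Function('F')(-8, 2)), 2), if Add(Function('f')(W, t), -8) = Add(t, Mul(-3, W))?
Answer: 114244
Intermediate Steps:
Function('f')(W, t) = Add(8, t, Mul(-3, W)) (Function('f')(W, t) = Add(8, Add(t, Mul(-3, W))) = Add(8, t, Mul(-3, W)))
Function('F')(v, M) = Add(-2, Mul(6, v)) (Function('F')(v, M) = Mul(Add(Add(8, -5, Mul(-3, v)), -2), -2) = Mul(Add(Add(3, Mul(-3, v)), -2), -2) = Mul(Add(1, Mul(-3, v)), -2) = Add(-2, Mul(6, v)))
Pow(Add(-288, Function('F')(-8, 2)), 2) = Pow(Add(-288, Add(-2, Mul(6, -8))), 2) = Pow(Add(-288, Add(-2, -48)), 2) = Pow(Add(-288, -50), 2) = Pow(-338, 2) = 114244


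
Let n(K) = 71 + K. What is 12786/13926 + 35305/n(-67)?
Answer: 81951429/9284 ≈ 8827.2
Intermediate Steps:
12786/13926 + 35305/n(-67) = 12786/13926 + 35305/(71 - 67) = 12786*(1/13926) + 35305/4 = 2131/2321 + 35305*(¼) = 2131/2321 + 35305/4 = 81951429/9284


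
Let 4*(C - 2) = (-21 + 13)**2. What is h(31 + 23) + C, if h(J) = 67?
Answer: 85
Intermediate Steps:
C = 18 (C = 2 + (-21 + 13)**2/4 = 2 + (1/4)*(-8)**2 = 2 + (1/4)*64 = 2 + 16 = 18)
h(31 + 23) + C = 67 + 18 = 85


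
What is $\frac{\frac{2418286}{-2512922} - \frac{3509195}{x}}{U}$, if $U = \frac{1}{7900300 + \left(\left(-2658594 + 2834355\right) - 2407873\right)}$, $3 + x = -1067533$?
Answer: $\frac{4418866901818929609}{335329337524} \approx 1.3178 \cdot 10^{7}$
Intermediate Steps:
$x = -1067536$ ($x = -3 - 1067533 = -1067536$)
$U = \frac{1}{5668188}$ ($U = \frac{1}{7900300 + \left(175761 - 2407873\right)} = \frac{1}{7900300 - 2232112} = \frac{1}{5668188} \approx 1.7642 \cdot 10^{-7}$)
$\frac{\frac{2418286}{-2512922} - \frac{3509195}{x}}{U} = \left(\frac{2418286}{-2512922} - \frac{3509195}{-1067536}\right) \frac{1}{\frac{1}{5668188}} = \left(2418286 \left(- \frac{1}{2512922}\right) - - \frac{3509195}{1067536}\right) 5668188 = \left(- \frac{1209143}{1256461} + \frac{3509195}{1067536}\right) 5668188 = \frac{3118362977247}{1341317350096} \cdot 5668188 = \frac{4418866901818929609}{335329337524}$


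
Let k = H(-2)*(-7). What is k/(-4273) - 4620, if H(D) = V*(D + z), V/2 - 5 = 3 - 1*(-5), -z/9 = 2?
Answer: -19744900/4273 ≈ -4620.9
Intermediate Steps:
z = -18 (z = -9*2 = -18)
V = 26 (V = 10 + 2*(3 - 1*(-5)) = 10 + 2*(3 + 5) = 10 + 2*8 = 10 + 16 = 26)
H(D) = -468 + 26*D (H(D) = 26*(D - 18) = 26*(-18 + D) = -468 + 26*D)
k = 3640 (k = (-468 + 26*(-2))*(-7) = (-468 - 52)*(-7) = -520*(-7) = 3640)
k/(-4273) - 4620 = 3640/(-4273) - 4620 = 3640*(-1/4273) - 4620 = -3640/4273 - 4620 = -19744900/4273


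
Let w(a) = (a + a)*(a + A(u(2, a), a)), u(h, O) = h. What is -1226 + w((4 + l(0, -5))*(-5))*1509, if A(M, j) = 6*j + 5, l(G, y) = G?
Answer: 8147374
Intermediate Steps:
A(M, j) = 5 + 6*j
w(a) = 2*a*(5 + 7*a) (w(a) = (a + a)*(a + (5 + 6*a)) = (2*a)*(5 + 7*a) = 2*a*(5 + 7*a))
-1226 + w((4 + l(0, -5))*(-5))*1509 = -1226 + (2*((4 + 0)*(-5))*(5 + 7*((4 + 0)*(-5))))*1509 = -1226 + (2*(4*(-5))*(5 + 7*(4*(-5))))*1509 = -1226 + (2*(-20)*(5 + 7*(-20)))*1509 = -1226 + (2*(-20)*(5 - 140))*1509 = -1226 + (2*(-20)*(-135))*1509 = -1226 + 5400*1509 = -1226 + 8148600 = 8147374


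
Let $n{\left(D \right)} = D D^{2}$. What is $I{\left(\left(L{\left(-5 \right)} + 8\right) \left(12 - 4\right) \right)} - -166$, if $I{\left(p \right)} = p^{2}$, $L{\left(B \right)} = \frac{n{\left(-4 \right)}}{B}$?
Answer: $\frac{696374}{25} \approx 27855.0$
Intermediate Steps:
$n{\left(D \right)} = D^{3}$
$L{\left(B \right)} = - \frac{64}{B}$ ($L{\left(B \right)} = \frac{\left(-4\right)^{3}}{B} = - \frac{64}{B}$)
$I{\left(\left(L{\left(-5 \right)} + 8\right) \left(12 - 4\right) \right)} - -166 = \left(\left(- \frac{64}{-5} + 8\right) \left(12 - 4\right)\right)^{2} - -166 = \left(\left(\left(-64\right) \left(- \frac{1}{5}\right) + 8\right) \left(12 - 4\right)\right)^{2} + 166 = \left(\left(\frac{64}{5} + 8\right) 8\right)^{2} + 166 = \left(\frac{104}{5} \cdot 8\right)^{2} + 166 = \left(\frac{832}{5}\right)^{2} + 166 = \frac{692224}{25} + 166 = \frac{696374}{25}$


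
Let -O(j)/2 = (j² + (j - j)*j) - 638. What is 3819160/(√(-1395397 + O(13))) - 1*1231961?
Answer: -1231961 - 3819160*I*√1394459/1394459 ≈ -1.232e+6 - 3234.2*I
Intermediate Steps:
O(j) = 1276 - 2*j² (O(j) = -2*((j² + (j - j)*j) - 638) = -2*((j² + 0*j) - 638) = -2*((j² + 0) - 638) = -2*(j² - 638) = -2*(-638 + j²) = 1276 - 2*j²)
3819160/(√(-1395397 + O(13))) - 1*1231961 = 3819160/(√(-1395397 + (1276 - 2*13²))) - 1*1231961 = 3819160/(√(-1395397 + (1276 - 2*169))) - 1231961 = 3819160/(√(-1395397 + (1276 - 338))) - 1231961 = 3819160/(√(-1395397 + 938)) - 1231961 = 3819160/(√(-1394459)) - 1231961 = 3819160/((I*√1394459)) - 1231961 = 3819160*(-I*√1394459/1394459) - 1231961 = -3819160*I*√1394459/1394459 - 1231961 = -1231961 - 3819160*I*√1394459/1394459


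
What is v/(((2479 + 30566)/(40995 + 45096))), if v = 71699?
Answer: 2057546203/11015 ≈ 1.8680e+5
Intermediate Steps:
v/(((2479 + 30566)/(40995 + 45096))) = 71699/(((2479 + 30566)/(40995 + 45096))) = 71699/((33045/86091)) = 71699/((33045*(1/86091))) = 71699/(11015/28697) = 71699*(28697/11015) = 2057546203/11015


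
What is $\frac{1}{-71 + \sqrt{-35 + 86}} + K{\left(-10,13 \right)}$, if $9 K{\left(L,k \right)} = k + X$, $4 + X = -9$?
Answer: $- \frac{71}{4990} - \frac{\sqrt{51}}{4990} \approx -0.01566$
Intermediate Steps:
$X = -13$ ($X = -4 - 9 = -13$)
$K{\left(L,k \right)} = - \frac{13}{9} + \frac{k}{9}$ ($K{\left(L,k \right)} = \frac{k - 13}{9} = \frac{-13 + k}{9} = - \frac{13}{9} + \frac{k}{9}$)
$\frac{1}{-71 + \sqrt{-35 + 86}} + K{\left(-10,13 \right)} = \frac{1}{-71 + \sqrt{-35 + 86}} + \left(- \frac{13}{9} + \frac{1}{9} \cdot 13\right) = \frac{1}{-71 + \sqrt{51}} + \left(- \frac{13}{9} + \frac{13}{9}\right) = \frac{1}{-71 + \sqrt{51}} + 0 = \frac{1}{-71 + \sqrt{51}}$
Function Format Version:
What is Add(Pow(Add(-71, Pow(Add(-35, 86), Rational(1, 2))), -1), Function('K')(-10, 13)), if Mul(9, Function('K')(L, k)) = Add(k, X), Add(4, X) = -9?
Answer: Add(Rational(-71, 4990), Mul(Rational(-1, 4990), Pow(51, Rational(1, 2)))) ≈ -0.015660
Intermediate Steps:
X = -13 (X = Add(-4, -9) = -13)
Function('K')(L, k) = Add(Rational(-13, 9), Mul(Rational(1, 9), k)) (Function('K')(L, k) = Mul(Rational(1, 9), Add(k, -13)) = Mul(Rational(1, 9), Add(-13, k)) = Add(Rational(-13, 9), Mul(Rational(1, 9), k)))
Add(Pow(Add(-71, Pow(Add(-35, 86), Rational(1, 2))), -1), Function('K')(-10, 13)) = Add(Pow(Add(-71, Pow(Add(-35, 86), Rational(1, 2))), -1), Add(Rational(-13, 9), Mul(Rational(1, 9), 13))) = Add(Pow(Add(-71, Pow(51, Rational(1, 2))), -1), Add(Rational(-13, 9), Rational(13, 9))) = Add(Pow(Add(-71, Pow(51, Rational(1, 2))), -1), 0) = Pow(Add(-71, Pow(51, Rational(1, 2))), -1)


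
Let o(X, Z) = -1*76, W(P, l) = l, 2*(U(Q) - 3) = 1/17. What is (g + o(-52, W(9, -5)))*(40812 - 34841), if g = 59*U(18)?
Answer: 20856703/34 ≈ 6.1343e+5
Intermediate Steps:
U(Q) = 103/34 (U(Q) = 3 + (1/2)/17 = 3 + (1/2)*(1/17) = 3 + 1/34 = 103/34)
o(X, Z) = -76
g = 6077/34 (g = 59*(103/34) = 6077/34 ≈ 178.74)
(g + o(-52, W(9, -5)))*(40812 - 34841) = (6077/34 - 76)*(40812 - 34841) = (3493/34)*5971 = 20856703/34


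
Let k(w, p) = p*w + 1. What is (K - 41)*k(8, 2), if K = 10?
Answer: -527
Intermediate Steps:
k(w, p) = 1 + p*w
(K - 41)*k(8, 2) = (10 - 41)*(1 + 2*8) = -31*(1 + 16) = -31*17 = -527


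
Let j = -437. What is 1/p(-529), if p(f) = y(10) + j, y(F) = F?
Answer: -1/427 ≈ -0.0023419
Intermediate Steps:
p(f) = -427 (p(f) = 10 - 437 = -427)
1/p(-529) = 1/(-427) = -1/427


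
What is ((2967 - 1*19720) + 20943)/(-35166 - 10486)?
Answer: -2095/22826 ≈ -0.091781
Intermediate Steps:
((2967 - 1*19720) + 20943)/(-35166 - 10486) = ((2967 - 19720) + 20943)/(-45652) = (-16753 + 20943)*(-1/45652) = 4190*(-1/45652) = -2095/22826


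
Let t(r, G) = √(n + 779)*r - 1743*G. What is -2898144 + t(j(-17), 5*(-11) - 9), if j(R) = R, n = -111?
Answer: -2786592 - 34*√167 ≈ -2.7870e+6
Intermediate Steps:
t(r, G) = -1743*G + 2*r*√167 (t(r, G) = √(-111 + 779)*r - 1743*G = √668*r - 1743*G = (2*√167)*r - 1743*G = 2*r*√167 - 1743*G = -1743*G + 2*r*√167)
-2898144 + t(j(-17), 5*(-11) - 9) = -2898144 + (-1743*(5*(-11) - 9) + 2*(-17)*√167) = -2898144 + (-1743*(-55 - 9) - 34*√167) = -2898144 + (-1743*(-64) - 34*√167) = -2898144 + (111552 - 34*√167) = -2786592 - 34*√167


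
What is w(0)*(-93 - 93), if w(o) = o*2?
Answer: 0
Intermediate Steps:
w(o) = 2*o
w(0)*(-93 - 93) = (2*0)*(-93 - 93) = 0*(-186) = 0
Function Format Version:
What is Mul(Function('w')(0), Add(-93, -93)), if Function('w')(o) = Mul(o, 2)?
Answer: 0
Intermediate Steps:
Function('w')(o) = Mul(2, o)
Mul(Function('w')(0), Add(-93, -93)) = Mul(Mul(2, 0), Add(-93, -93)) = Mul(0, -186) = 0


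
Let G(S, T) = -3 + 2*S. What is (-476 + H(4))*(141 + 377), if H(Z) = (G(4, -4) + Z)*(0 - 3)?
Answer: -260554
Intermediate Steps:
H(Z) = -15 - 3*Z (H(Z) = ((-3 + 2*4) + Z)*(0 - 3) = ((-3 + 8) + Z)*(-3) = (5 + Z)*(-3) = -15 - 3*Z)
(-476 + H(4))*(141 + 377) = (-476 + (-15 - 3*4))*(141 + 377) = (-476 + (-15 - 12))*518 = (-476 - 27)*518 = -503*518 = -260554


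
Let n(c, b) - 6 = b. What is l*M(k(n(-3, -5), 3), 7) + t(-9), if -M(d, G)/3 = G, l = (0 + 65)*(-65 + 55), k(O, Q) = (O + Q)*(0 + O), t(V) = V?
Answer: 13641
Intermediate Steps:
n(c, b) = 6 + b
k(O, Q) = O*(O + Q) (k(O, Q) = (O + Q)*O = O*(O + Q))
l = -650 (l = 65*(-10) = -650)
M(d, G) = -3*G
l*M(k(n(-3, -5), 3), 7) + t(-9) = -(-1950)*7 - 9 = -650*(-21) - 9 = 13650 - 9 = 13641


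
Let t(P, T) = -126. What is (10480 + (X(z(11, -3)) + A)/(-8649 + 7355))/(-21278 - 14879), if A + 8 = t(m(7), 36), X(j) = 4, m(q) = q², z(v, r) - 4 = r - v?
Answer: -356875/1231241 ≈ -0.28985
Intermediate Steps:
z(v, r) = 4 + r - v (z(v, r) = 4 + (r - v) = 4 + r - v)
A = -134 (A = -8 - 126 = -134)
(10480 + (X(z(11, -3)) + A)/(-8649 + 7355))/(-21278 - 14879) = (10480 + (4 - 134)/(-8649 + 7355))/(-21278 - 14879) = (10480 - 130/(-1294))/(-36157) = (10480 - 130*(-1/1294))*(-1/36157) = (10480 + 65/647)*(-1/36157) = (6780625/647)*(-1/36157) = -356875/1231241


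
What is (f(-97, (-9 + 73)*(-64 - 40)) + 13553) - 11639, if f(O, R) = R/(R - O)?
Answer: 12560582/6559 ≈ 1915.0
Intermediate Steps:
(f(-97, (-9 + 73)*(-64 - 40)) + 13553) - 11639 = (-(-9 + 73)*(-64 - 40)/(-97 - (-9 + 73)*(-64 - 40)) + 13553) - 11639 = (-64*(-104)/(-97 - 64*(-104)) + 13553) - 11639 = (-1*(-6656)/(-97 - 1*(-6656)) + 13553) - 11639 = (-1*(-6656)/(-97 + 6656) + 13553) - 11639 = (-1*(-6656)/6559 + 13553) - 11639 = (-1*(-6656)*1/6559 + 13553) - 11639 = (6656/6559 + 13553) - 11639 = 88900783/6559 - 11639 = 12560582/6559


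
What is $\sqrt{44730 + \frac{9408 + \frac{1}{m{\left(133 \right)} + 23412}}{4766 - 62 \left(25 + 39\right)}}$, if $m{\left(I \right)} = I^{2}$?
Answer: $\frac{\sqrt{48130891919277817902}}{32798598} \approx 211.52$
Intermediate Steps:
$\sqrt{44730 + \frac{9408 + \frac{1}{m{\left(133 \right)} + 23412}}{4766 - 62 \left(25 + 39\right)}} = \sqrt{44730 + \frac{9408 + \frac{1}{133^{2} + 23412}}{4766 - 62 \left(25 + 39\right)}} = \sqrt{44730 + \frac{9408 + \frac{1}{17689 + 23412}}{4766 - 3968}} = \sqrt{44730 + \frac{9408 + \frac{1}{41101}}{4766 - 3968}} = \sqrt{44730 + \frac{9408 + \frac{1}{41101}}{798}} = \sqrt{44730 + \frac{386678209}{41101} \cdot \frac{1}{798}} = \sqrt{44730 + \frac{386678209}{32798598}} = \sqrt{\frac{1467467966749}{32798598}} = \frac{\sqrt{48130891919277817902}}{32798598}$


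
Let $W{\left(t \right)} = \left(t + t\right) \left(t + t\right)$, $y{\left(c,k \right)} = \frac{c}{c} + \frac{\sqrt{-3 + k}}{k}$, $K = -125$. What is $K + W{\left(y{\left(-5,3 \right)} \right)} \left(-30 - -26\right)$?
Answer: $-141$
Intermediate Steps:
$y{\left(c,k \right)} = 1 + \frac{\sqrt{-3 + k}}{k}$
$W{\left(t \right)} = 4 t^{2}$ ($W{\left(t \right)} = 2 t 2 t = 4 t^{2}$)
$K + W{\left(y{\left(-5,3 \right)} \right)} \left(-30 - -26\right) = -125 + 4 \left(\frac{3 + \sqrt{-3 + 3}}{3}\right)^{2} \left(-30 - -26\right) = -125 + 4 \left(\frac{3 + \sqrt{0}}{3}\right)^{2} \left(-30 + 26\right) = -125 + 4 \left(\frac{3 + 0}{3}\right)^{2} \left(-4\right) = -125 + 4 \left(\frac{1}{3} \cdot 3\right)^{2} \left(-4\right) = -125 + 4 \cdot 1^{2} \left(-4\right) = -125 + 4 \cdot 1 \left(-4\right) = -125 + 4 \left(-4\right) = -125 - 16 = -141$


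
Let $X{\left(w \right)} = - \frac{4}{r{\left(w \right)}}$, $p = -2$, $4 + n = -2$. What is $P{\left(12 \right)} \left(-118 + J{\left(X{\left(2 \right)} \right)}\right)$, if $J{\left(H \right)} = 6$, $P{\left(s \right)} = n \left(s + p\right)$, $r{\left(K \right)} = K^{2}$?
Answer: $6720$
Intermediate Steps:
$n = -6$ ($n = -4 - 2 = -6$)
$X{\left(w \right)} = - \frac{4}{w^{2}}$
$P{\left(s \right)} = 12 - 6 s$ ($P{\left(s \right)} = - 6 \left(s - 2\right) = - 6 \left(-2 + s\right) = 12 - 6 s$)
$P{\left(12 \right)} \left(-118 + J{\left(X{\left(2 \right)} \right)}\right) = \left(12 - 72\right) \left(-118 + 6\right) = \left(12 - 72\right) \left(-112\right) = \left(-60\right) \left(-112\right) = 6720$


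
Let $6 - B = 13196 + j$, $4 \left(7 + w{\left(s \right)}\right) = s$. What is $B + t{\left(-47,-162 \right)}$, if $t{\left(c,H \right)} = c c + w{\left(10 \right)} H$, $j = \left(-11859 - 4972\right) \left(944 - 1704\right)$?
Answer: $-12801812$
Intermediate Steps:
$j = 12791560$ ($j = \left(-16831\right) \left(-760\right) = 12791560$)
$w{\left(s \right)} = -7 + \frac{s}{4}$
$t{\left(c,H \right)} = c^{2} - \frac{9 H}{2}$ ($t{\left(c,H \right)} = c c + \left(-7 + \frac{1}{4} \cdot 10\right) H = c^{2} + \left(-7 + \frac{5}{2}\right) H = c^{2} - \frac{9 H}{2}$)
$B = -12804750$ ($B = 6 - \left(13196 + 12791560\right) = 6 - 12804756 = -12804750$)
$B + t{\left(-47,-162 \right)} = -12804750 - \left(-729 - \left(-47\right)^{2}\right) = -12804750 + \left(2209 + 729\right) = -12804750 + 2938 = -12801812$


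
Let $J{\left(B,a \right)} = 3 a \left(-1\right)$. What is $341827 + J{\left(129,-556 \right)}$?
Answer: $343495$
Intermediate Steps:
$J{\left(B,a \right)} = - 3 a$
$341827 + J{\left(129,-556 \right)} = 341827 - -1668 = 341827 + 1668 = 343495$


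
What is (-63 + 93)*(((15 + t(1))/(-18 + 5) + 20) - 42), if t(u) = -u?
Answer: -9000/13 ≈ -692.31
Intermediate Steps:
(-63 + 93)*(((15 + t(1))/(-18 + 5) + 20) - 42) = (-63 + 93)*(((15 - 1*1)/(-18 + 5) + 20) - 42) = 30*(((15 - 1)/(-13) + 20) - 42) = 30*((14*(-1/13) + 20) - 42) = 30*((-14/13 + 20) - 42) = 30*(246/13 - 42) = 30*(-300/13) = -9000/13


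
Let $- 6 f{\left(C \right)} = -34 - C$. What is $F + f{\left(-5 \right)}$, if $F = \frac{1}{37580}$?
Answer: $\frac{544913}{112740} \approx 4.8334$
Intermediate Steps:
$F = \frac{1}{37580} \approx 2.661 \cdot 10^{-5}$
$f{\left(C \right)} = \frac{17}{3} + \frac{C}{6}$ ($f{\left(C \right)} = - \frac{-34 - C}{6} = \frac{17}{3} + \frac{C}{6}$)
$F + f{\left(-5 \right)} = \frac{1}{37580} + \left(\frac{17}{3} + \frac{1}{6} \left(-5\right)\right) = \frac{1}{37580} + \left(\frac{17}{3} - \frac{5}{6}\right) = \frac{1}{37580} + \frac{29}{6} = \frac{544913}{112740}$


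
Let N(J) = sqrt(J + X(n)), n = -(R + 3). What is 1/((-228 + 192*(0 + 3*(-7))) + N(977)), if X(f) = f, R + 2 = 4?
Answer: -355/1512219 - sqrt(3)/1008146 ≈ -0.00023647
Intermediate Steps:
R = 2 (R = -2 + 4 = 2)
n = -5 (n = -(2 + 3) = -1*5 = -5)
N(J) = sqrt(-5 + J) (N(J) = sqrt(J - 5) = sqrt(-5 + J))
1/((-228 + 192*(0 + 3*(-7))) + N(977)) = 1/((-228 + 192*(0 + 3*(-7))) + sqrt(-5 + 977)) = 1/((-228 + 192*(0 - 21)) + sqrt(972)) = 1/((-228 + 192*(-21)) + 18*sqrt(3)) = 1/((-228 - 4032) + 18*sqrt(3)) = 1/(-4260 + 18*sqrt(3))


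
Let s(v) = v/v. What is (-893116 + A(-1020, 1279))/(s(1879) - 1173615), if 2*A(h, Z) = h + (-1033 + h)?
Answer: 1789305/2347228 ≈ 0.76231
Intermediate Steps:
s(v) = 1
A(h, Z) = -1033/2 + h (A(h, Z) = (h + (-1033 + h))/2 = (-1033 + 2*h)/2 = -1033/2 + h)
(-893116 + A(-1020, 1279))/(s(1879) - 1173615) = (-893116 + (-1033/2 - 1020))/(1 - 1173615) = (-893116 - 3073/2)/(-1173614) = -1789305/2*(-1/1173614) = 1789305/2347228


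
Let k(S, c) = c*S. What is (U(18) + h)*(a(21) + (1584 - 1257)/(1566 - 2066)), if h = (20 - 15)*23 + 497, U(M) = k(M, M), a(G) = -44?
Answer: -5224518/125 ≈ -41796.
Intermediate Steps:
k(S, c) = S*c
U(M) = M**2 (U(M) = M*M = M**2)
h = 612 (h = 5*23 + 497 = 115 + 497 = 612)
(U(18) + h)*(a(21) + (1584 - 1257)/(1566 - 2066)) = (18**2 + 612)*(-44 + (1584 - 1257)/(1566 - 2066)) = (324 + 612)*(-44 + 327/(-500)) = 936*(-44 + 327*(-1/500)) = 936*(-44 - 327/500) = 936*(-22327/500) = -5224518/125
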